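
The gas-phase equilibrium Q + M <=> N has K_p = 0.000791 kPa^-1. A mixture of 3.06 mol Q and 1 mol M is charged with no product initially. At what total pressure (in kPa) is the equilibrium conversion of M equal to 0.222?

P = 488 kPa

Basis: 1 mol M initially; let X = conversion of M. Extent ξ = X.
Species balance: n_Q = 3.06 − X; n_M = 1 − X; n_N = X.
Total moles n_T = 4.06 − X.
K_p = p_N / (p_Q p_M) with p_i = (n_i/n_T)·P.
At X = 0.222: the mole-fraction product g(X) = Π y_i^ν_i = 0.3859. Since K_p = g(X)·P^{-1}, P = (g/K_p)^(1/1) = (0.3859/0.000791)^(1/1) = 488 kPa.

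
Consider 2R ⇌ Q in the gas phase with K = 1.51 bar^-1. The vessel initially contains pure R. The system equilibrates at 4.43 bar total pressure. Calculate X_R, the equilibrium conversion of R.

X = 0.810

Let X = conversion of R (basis 1 mol R); extent of reaction ξ = 0.5X.
Species balance: n_R = 1 − X; n_Q = 0.5X.
Total moles n_T = 1 − 0.5X.
Mole fractions y_i = n_i/n_T; K = p_Q / (p_R^2) with p_i = y_i·P.
Setting this equal to 1.51 bar^-1 and taking the physical root (0 < X < 1) gives X = 0.810.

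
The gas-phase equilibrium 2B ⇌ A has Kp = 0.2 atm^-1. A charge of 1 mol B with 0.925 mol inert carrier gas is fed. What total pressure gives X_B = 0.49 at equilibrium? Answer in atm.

Take 1 mol B as basis and let X be its fractional conversion, so ξ = 0.5X.
Species balance: n_B = 1 − X; n_A = 0.5X; n_I = 0.925 (inert).
Total moles n_T = 1.93 − 0.5X.
Kp = p_A / (p_B^2) with p_i = (n_i/n_T)·P.
At X = 0.49: the mole-fraction product g(X) = Π y_i^ν_i = 1.582. Since Kp = g(X)·P^{-1}, P = (g/Kp)^(1/1) = (1.582/0.2)^(1/1) = 7.91 atm.

P = 7.91 atm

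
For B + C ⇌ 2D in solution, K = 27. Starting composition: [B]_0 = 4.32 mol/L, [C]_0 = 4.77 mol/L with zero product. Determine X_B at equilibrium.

X = 0.756

Let X = conversion of B; extent ξ = 4.32·X mol/L.
Concentrations: [B] = 4.32 − 4.32X; [C] = 4.77 − 4.32X; [D] = 8.64X.
K = [D]^2 / ([B] [C]).
Equating to 27: the physical root is X = 0.756.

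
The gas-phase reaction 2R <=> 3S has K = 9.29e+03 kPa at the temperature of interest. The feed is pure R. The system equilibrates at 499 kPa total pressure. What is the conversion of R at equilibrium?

X = 0.760

Take 1 mol R as basis and let X be its fractional conversion, so ξ = 0.5X.
Mole table: n_R = 1 − X; n_S = 1.5X.
Summing: n_T = 1 + 0.5X.
Mole fractions y_i = n_i/n_T; K = p_S^3 / (p_R^2) with p_i = y_i·P.
Equating to 9.29e+03 kPa and solving on 0 < X < 1: X = 0.760.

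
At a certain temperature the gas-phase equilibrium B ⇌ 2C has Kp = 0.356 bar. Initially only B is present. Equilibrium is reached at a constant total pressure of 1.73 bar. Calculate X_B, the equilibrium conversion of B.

Take 1 mol B as basis and let X be its fractional conversion, so ξ = X.
At extent ξ: n_B = 1 − X; n_C = 2X.
Total moles n_T = 1 + X.
Mole fractions y_i = n_i/n_T; Kp = p_C^2 / (p_B) with p_i = y_i·P.
Substituting and setting equal to 0.356 bar gives a polynomial in X; the root in (0,1) is X = 0.221.

X = 0.221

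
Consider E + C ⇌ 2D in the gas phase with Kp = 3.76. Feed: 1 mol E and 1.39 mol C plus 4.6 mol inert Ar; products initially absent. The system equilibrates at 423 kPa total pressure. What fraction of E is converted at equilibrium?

Basis: 1 mol E initially; let X = conversion of E. Extent ξ = X.
At extent ξ: n_E = 1 − X; n_C = 1.39 − X; n_D = 2X; n_I = 4.6 (inert).
Total moles n_T = 6.99 (Δν = 0, constant).
With p_i = (n_i/n_T)P, Kp = p_D^2 / (p_E p_C).
Setting this equal to 3.76 and taking the physical root (0 < X < 1) gives X = 0.573.

X = 0.573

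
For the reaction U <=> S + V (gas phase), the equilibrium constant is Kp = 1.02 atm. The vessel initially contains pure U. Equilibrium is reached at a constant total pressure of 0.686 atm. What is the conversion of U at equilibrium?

Let X = conversion of U (basis 1 mol U); extent of reaction ξ = X.
Moles: n_U = 1 − X; n_S = X; n_V = X.
Total moles n_T = 1 + X.
y_i = n_i/n_T, p_i = y_i·P. Kp = p_S p_V / (p_U).
Substituting and setting equal to 1.02 atm gives a polynomial in X; the root in (0,1) is X = 0.773.

X = 0.773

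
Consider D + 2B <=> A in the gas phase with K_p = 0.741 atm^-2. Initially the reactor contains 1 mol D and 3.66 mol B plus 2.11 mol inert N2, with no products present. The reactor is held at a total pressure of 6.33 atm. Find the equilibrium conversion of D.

X = 0.821

Basis: 1 mol D initially; let X = conversion of D. Extent ξ = X.
Mole table: n_D = 1 − X; n_B = 3.66 − 2X; n_A = X; n_I = 2.11 (inert).
Total moles n_T = 6.77 − 2X.
Mole fractions y_i = n_i/n_T; K_p = p_A / (p_D p_B^2) with p_i = y_i·P.
Setting this equal to 0.741 atm^-2 and taking the physical root (0 < X < 1) gives X = 0.821.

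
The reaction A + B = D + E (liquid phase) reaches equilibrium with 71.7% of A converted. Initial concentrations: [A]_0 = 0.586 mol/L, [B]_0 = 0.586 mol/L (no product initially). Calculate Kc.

Let X = conversion of A.
Concentrations: [A] = 0.586 − 0.586X; [B] = 0.586 − 0.586X; [D] = 0.586X; [E] = 0.586X.
At X = 0.717: [A] = 0.166, [B] = 0.166, [D] = 0.42, [E] = 0.42.
Kc = [D] [E] / ([A] [B]) = 6.42.

Kc = 6.42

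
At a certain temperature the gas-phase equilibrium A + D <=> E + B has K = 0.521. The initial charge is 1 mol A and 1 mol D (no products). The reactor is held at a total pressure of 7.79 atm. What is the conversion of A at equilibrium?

Let X = conversion of A (basis 1 mol A); extent of reaction ξ = X.
At extent ξ: n_A = 1 − X; n_D = 1 − X; n_E = X; n_B = X.
n_T stays at 2 (no change in mole number).
y_i = n_i/n_T, p_i = y_i·P. K = p_E p_B / (p_A p_D).
Setting this equal to 0.521 and taking the physical root (0 < X < 1) gives X = 0.419.

X = 0.419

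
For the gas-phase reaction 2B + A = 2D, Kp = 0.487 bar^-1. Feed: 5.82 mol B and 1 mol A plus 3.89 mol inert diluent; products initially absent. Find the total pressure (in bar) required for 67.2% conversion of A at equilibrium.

P = 5.67 bar

Basis: 1 mol A initially; let X = conversion of A. Extent ξ = X.
Mole table: n_B = 5.82 − 2X; n_A = 1 − X; n_D = 2X; n_I = 3.89 (inert).
n_T = Σnᵢ = 10.7 − X.
Kp = p_D^2 / (p_B^2 p_A) with p_i = (n_i/n_T)·P.
At X = 0.672: the mole-fraction product g(X) = Π y_i^ν_i = 2.759. Since Kp = g(X)·P^{-1}, P = (g/Kp)^(1/1) = (2.759/0.487)^(1/1) = 5.67 bar.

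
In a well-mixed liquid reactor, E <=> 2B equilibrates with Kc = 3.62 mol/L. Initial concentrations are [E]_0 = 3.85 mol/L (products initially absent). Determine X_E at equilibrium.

X = 0.381

Let X = conversion of E; extent ξ = 3.85·X mol/L.
Concentrations: [E] = 3.85 − 3.85X; [B] = 7.7X.
Kc = [B]^2 / ([E]).
This equals 3.62 at X = 0.381 (the root in 0 < X < 1).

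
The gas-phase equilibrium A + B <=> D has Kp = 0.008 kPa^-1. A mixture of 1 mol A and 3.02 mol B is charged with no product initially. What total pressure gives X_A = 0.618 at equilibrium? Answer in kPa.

Let X = conversion of A (basis 1 mol A); extent of reaction ξ = X.
Species balance: n_A = 1 − X; n_B = 3.02 − X; n_D = X.
Total moles n_T = 4.02 − X.
Kp = p_D / (p_A p_B) with p_i = (n_i/n_T)·P.
At X = 0.618: the mole-fraction product g(X) = Π y_i^ν_i = 2.291. Since Kp = g(X)·P^{-1}, P = (g/Kp)^(1/1) = (2.291/0.008)^(1/1) = 286 kPa.

P = 286 kPa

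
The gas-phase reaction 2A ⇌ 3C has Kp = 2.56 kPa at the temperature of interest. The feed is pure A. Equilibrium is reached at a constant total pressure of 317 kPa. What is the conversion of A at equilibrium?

Basis: 1 mol A initially; let X = conversion of A. Extent ξ = 0.5X.
At extent ξ: n_A = 1 − X; n_C = 1.5X.
Total moles n_T = 1 + 0.5X.
With p_i = (n_i/n_T)P, Kp = p_C^3 / (p_A^2).
Substituting and setting equal to 2.56 kPa gives a polynomial in X; the root in (0,1) is X = 0.125.

X = 0.125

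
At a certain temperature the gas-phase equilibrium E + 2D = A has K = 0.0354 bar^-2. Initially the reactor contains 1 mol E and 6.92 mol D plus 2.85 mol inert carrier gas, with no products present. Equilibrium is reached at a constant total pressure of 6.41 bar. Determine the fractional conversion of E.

Basis: 1 mol E initially; let X = conversion of E. Extent ξ = X.
Mole table: n_E = 1 − X; n_D = 6.92 − 2X; n_A = X; n_I = 2.85 (inert).
n_T = Σnᵢ = 10.8 − 2X.
y_i = n_i/n_T, p_i = y_i·P. K = p_A / (p_E p_D^2).
Setting this equal to 0.0354 bar^-2 and taking the physical root (0 < X < 1) gives X = 0.357.

X = 0.357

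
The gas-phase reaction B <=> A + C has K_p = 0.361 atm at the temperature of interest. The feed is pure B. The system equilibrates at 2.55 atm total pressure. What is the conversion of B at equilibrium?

Let X = conversion of B (basis 1 mol B); extent of reaction ξ = X.
Species balance: n_B = 1 − X; n_A = X; n_C = X.
Summing: n_T = 1 + X.
y_i = n_i/n_T, p_i = y_i·P. K_p = p_A p_C / (p_B).
This yields a degree-2 equation in X; solving on (0,1), X = 0.352.

X = 0.352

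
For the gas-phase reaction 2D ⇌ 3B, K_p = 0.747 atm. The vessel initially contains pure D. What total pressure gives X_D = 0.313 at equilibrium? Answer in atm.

Let X = conversion of D (basis 1 mol D); extent of reaction ξ = 0.5X.
Species balance: n_D = 1 − X; n_B = 1.5X.
n_T = Σnᵢ = 1 + 0.5X.
K_p = p_B^3 / (p_D^2) with p_i = (n_i/n_T)·P.
At X = 0.313: the mole-fraction product g(X) = Π y_i^ν_i = 0.1896. Since K_p = g(X)·P^{1}, P = (K_p/g)^(1/1) = (0.747/0.1896)^(1/1) = 3.94 atm.

P = 3.94 atm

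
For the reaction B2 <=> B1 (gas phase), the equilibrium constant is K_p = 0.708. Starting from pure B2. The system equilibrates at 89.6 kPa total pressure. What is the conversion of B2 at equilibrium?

X = 0.415

Take 1 mol B2 as basis and let X be its fractional conversion, so ξ = X.
Moles: n_B2 = 1 − X; n_B1 = X.
n_T stays at 1 (no change in mole number).
y_i = n_i/n_T, p_i = y_i·P. K_p = p_B1 / (p_B2).
This yields a degree-1 equation in X; solving on (0,1), X = 0.415.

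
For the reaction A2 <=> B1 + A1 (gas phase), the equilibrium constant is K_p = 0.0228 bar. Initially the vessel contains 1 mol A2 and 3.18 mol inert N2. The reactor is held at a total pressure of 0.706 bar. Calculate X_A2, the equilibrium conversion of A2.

Let X = conversion of A2 (basis 1 mol A2); extent of reaction ξ = X.
Mole table: n_A2 = 1 − X; n_B1 = X; n_A1 = X; n_I = 3.18 (inert).
Summing: n_T = 4.18 + X.
Mole fractions y_i = n_i/n_T; K_p = p_B1 p_A1 / (p_A2) with p_i = y_i·P.
Substituting and setting equal to 0.0228 bar gives a polynomial in X; the root in (0,1) is X = 0.315.

X = 0.315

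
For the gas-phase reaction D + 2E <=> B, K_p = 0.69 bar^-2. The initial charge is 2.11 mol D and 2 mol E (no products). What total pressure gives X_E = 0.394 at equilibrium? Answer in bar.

P = 1.58 bar

Basis: 2 mol E initially; let X = conversion of E. Extent ξ = X.
At extent ξ: n_D = 2.11 − X; n_E = 2 − 2X; n_B = X.
Summing: n_T = 4.11 − 2X.
K_p = p_B / (p_D p_E^2) with p_i = (n_i/n_T)·P.
At X = 0.394: the mole-fraction product g(X) = Π y_i^ν_i = 1.725. Since K_p = g(X)·P^{-2}, P = (g/K_p)^(1/2) = (1.725/0.69)^(1/2) = 1.58 bar.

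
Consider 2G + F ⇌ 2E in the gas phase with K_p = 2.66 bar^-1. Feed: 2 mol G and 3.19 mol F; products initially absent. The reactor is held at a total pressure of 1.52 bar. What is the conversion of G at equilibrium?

Let X = conversion of G (basis 2 mol G); extent of reaction ξ = X.
Species balance: n_G = 2 − 2X; n_F = 3.19 − X; n_E = 2X.
Summing: n_T = 5.19 − X.
Mole fractions y_i = n_i/n_T; K_p = p_E^2 / (p_G^2 p_F) with p_i = y_i·P.
Substituting and setting equal to 2.66 bar^-1 gives a polynomial in X; the root in (0,1) is X = 0.602.

X = 0.602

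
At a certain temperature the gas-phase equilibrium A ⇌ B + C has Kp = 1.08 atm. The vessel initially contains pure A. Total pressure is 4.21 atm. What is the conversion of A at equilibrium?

X = 0.452

Let X = conversion of A (basis 1 mol A); extent of reaction ξ = X.
At extent ξ: n_A = 1 − X; n_B = X; n_C = X.
Total moles n_T = 1 + X.
With p_i = (n_i/n_T)P, Kp = p_B p_C / (p_A).
Setting this equal to 1.08 atm and taking the physical root (0 < X < 1) gives X = 0.452.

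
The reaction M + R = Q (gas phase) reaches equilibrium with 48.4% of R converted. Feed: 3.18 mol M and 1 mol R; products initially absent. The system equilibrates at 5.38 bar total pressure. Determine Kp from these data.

Let X = conversion of R (basis 1 mol R); extent of reaction ξ = X.
Mole table: n_M = 3.18 − X; n_R = 1 − X; n_Q = X.
Summing: n_T = 4.18 − X.
At X = 0.484: n_M = 2.7, n_R = 0.516, n_Q = 0.484, n_T = 3.7.
p_i = (n_i/n_T)·P. Kp = p_Q / (p_M p_R) = 0.239 bar^-1.

Kp = 0.239 bar^-1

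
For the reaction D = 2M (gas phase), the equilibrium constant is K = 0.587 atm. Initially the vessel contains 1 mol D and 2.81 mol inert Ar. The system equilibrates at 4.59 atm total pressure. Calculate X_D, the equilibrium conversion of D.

X = 0.303

Basis: 1 mol D initially; let X = conversion of D. Extent ξ = X.
Moles: n_D = 1 − X; n_M = 2X; n_I = 2.81 (inert).
Summing: n_T = 3.81 + X.
With p_i = (n_i/n_T)P, K = p_M^2 / (p_D).
This yields a degree-2 equation in X; solving on (0,1), X = 0.303.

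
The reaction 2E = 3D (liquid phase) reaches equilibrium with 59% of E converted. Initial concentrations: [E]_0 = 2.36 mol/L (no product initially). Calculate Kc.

Let X = conversion of E.
Concentrations: [E] = 2.36 − 2.36X; [D] = 3.54X.
At X = 0.59: [E] = 0.968, [D] = 2.09.
Kc = [D]^3 / ([E]^2) = 9.73 mol/L.

Kc = 9.73 mol/L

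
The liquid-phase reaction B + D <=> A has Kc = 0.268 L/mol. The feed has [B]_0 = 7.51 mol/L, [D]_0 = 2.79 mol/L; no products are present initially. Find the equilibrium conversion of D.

Let X = conversion of D; extent ξ = 2.79·X mol/L.
Concentrations: [B] = 7.51 − 2.79X; [D] = 2.79 − 2.79X; [A] = 2.79X.
Kc = [A] / ([B] [D]).
This equals 0.268 at X = 0.609 (the root in 0 < X < 1).

X = 0.609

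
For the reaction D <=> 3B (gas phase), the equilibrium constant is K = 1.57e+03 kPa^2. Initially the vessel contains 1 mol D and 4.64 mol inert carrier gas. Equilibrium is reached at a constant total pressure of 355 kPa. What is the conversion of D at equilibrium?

X = 0.236

Basis: 1 mol D initially; let X = conversion of D. Extent ξ = X.
At extent ξ: n_D = 1 − X; n_B = 3X; n_I = 4.64 (inert).
Summing: n_T = 5.64 + 2X.
Mole fractions y_i = n_i/n_T; K = p_B^3 / (p_D) with p_i = y_i·P.
This yields a degree-3 equation in X; solving on (0,1), X = 0.236.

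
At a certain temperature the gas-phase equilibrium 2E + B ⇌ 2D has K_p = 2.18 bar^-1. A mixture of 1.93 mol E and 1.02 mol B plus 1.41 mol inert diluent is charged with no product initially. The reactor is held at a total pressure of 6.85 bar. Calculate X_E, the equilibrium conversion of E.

Let X = conversion of E (basis 1.93 mol E); extent of reaction ξ = 0.965X.
Mole table: n_E = 1.93 − 1.93X; n_B = 1.02 − 0.965X; n_D = 1.93X; n_I = 1.41 (inert).
n_T = Σnᵢ = 4.36 − 0.965X.
With p_i = (n_i/n_T)P, K_p = p_D^2 / (p_E^2 p_B).
This yields a degree-3 equation in X; solving on (0,1), X = 0.575.

X = 0.575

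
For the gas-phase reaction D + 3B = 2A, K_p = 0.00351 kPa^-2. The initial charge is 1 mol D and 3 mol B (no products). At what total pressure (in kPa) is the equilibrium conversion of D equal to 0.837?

P = 476 kPa

Basis: 1 mol D initially; let X = conversion of D. Extent ξ = X.
Mole table: n_D = 1 − X; n_B = 3 − 3X; n_A = 2X.
n_T = Σnᵢ = 4 − 2X.
K_p = p_A^2 / (p_D p_B^3) with p_i = (n_i/n_T)·P.
At X = 0.837: the mole-fraction product g(X) = Π y_i^ν_i = 795.5. Since K_p = g(X)·P^{-2}, P = (g/K_p)^(1/2) = (795.5/0.00351)^(1/2) = 476 kPa.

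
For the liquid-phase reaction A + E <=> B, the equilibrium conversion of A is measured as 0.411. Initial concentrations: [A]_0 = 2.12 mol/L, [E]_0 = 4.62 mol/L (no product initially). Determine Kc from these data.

Let X = conversion of A.
Concentrations: [A] = 2.12 − 2.12X; [E] = 4.62 − 2.12X; [B] = 2.12X.
At X = 0.411: [A] = 1.25, [E] = 3.75, [B] = 0.871.
Kc = [B] / ([A] [E]) = 0.186 L/mol.

Kc = 0.186 L/mol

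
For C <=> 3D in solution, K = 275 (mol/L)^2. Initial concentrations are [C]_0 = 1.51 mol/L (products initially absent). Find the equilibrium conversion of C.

Let X = conversion of C; extent ξ = 1.51·X mol/L.
Concentrations: [C] = 1.51 − 1.51X; [D] = 4.53X.
K = [D]^3 / ([C]).
Setting equal to 275 and solving for X on (0,1) gives X = 0.858.

X = 0.858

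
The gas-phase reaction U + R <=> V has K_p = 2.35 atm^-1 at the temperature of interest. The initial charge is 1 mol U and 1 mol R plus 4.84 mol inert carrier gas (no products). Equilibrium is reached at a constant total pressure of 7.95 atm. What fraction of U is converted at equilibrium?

X = 0.565

Take 1 mol U as basis and let X be its fractional conversion, so ξ = X.
At extent ξ: n_U = 1 − X; n_R = 1 − X; n_V = X; n_I = 4.84 (inert).
Summing: n_T = 6.84 − X.
Mole fractions y_i = n_i/n_T; K_p = p_V / (p_U p_R) with p_i = y_i·P.
This yields a degree-2 equation in X; solving on (0,1), X = 0.565.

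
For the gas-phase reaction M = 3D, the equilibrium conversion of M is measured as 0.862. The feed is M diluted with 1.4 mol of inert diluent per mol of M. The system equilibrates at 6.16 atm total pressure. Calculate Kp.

Let X = conversion of M (basis 1 mol M); extent of reaction ξ = X.
At extent ξ: n_M = 1 − X; n_D = 3X; n_I = 1.4 (inert).
n_T = Σnᵢ = 2.4 + 2X.
At X = 0.862: n_M = 0.138, n_D = 2.59, n_T = 4.12.
p_i = (n_i/n_T)·P. Kp = p_D^3 / (p_M) = 280 atm^2.

Kp = 280 atm^2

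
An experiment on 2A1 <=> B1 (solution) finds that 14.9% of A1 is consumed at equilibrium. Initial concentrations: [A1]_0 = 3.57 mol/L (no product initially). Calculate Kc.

Kc = 0.0288 L/mol

Let X = conversion of A1.
Concentrations: [A1] = 3.57 − 3.57X; [B1] = 1.78X.
At X = 0.149: [A1] = 3.04, [B1] = 0.266.
Kc = [B1] / ([A1]^2) = 0.0288 L/mol.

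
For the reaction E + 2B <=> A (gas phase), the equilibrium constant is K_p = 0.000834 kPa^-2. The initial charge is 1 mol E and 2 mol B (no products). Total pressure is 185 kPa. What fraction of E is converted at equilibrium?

X = 0.755

Take 1 mol E as basis and let X be its fractional conversion, so ξ = X.
Moles: n_E = 1 − X; n_B = 2 − 2X; n_A = X.
Total moles n_T = 3 − 2X.
Mole fractions y_i = n_i/n_T; K_p = p_A / (p_E p_B^2) with p_i = y_i·P.
Substituting and setting equal to 0.000834 kPa^-2 gives a polynomial in X; the root in (0,1) is X = 0.755.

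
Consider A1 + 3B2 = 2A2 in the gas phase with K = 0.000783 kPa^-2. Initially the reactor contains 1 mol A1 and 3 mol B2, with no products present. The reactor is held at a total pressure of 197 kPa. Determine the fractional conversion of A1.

Take 1 mol A1 as basis and let X be its fractional conversion, so ξ = X.
Species balance: n_A1 = 1 − X; n_B2 = 3 − 3X; n_A2 = 2X.
n_T = Σnᵢ = 4 − 2X.
y_i = n_i/n_T, p_i = y_i·P. K = p_A2^2 / (p_A1 p_B2^3).
Equating to 0.000783 kPa^-2 and solving on 0 < X < 1: X = 0.650.

X = 0.650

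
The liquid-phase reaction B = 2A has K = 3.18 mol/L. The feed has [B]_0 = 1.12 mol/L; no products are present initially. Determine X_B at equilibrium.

X = 0.559

Let X = conversion of B; extent ξ = 1.12·X mol/L.
Concentrations: [B] = 1.12 − 1.12X; [A] = 2.24X.
K = [A]^2 / ([B]).
This equals 3.18 at X = 0.559 (the root in 0 < X < 1).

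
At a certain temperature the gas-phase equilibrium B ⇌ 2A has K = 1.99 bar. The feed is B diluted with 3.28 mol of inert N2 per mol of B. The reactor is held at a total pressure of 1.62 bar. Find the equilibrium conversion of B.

X = 0.689

Take 1 mol B as basis and let X be its fractional conversion, so ξ = X.
Mole table: n_B = 1 − X; n_A = 2X; n_I = 3.28 (inert).
n_T = Σnᵢ = 4.28 + X.
y_i = n_i/n_T, p_i = y_i·P. K = p_A^2 / (p_B).
Equating to 1.99 bar and solving on 0 < X < 1: X = 0.689.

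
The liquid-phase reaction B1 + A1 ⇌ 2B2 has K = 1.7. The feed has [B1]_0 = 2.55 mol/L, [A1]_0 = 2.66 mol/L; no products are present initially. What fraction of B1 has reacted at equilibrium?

X = 0.403

Let X = conversion of B1; extent ξ = 2.55·X mol/L.
Concentrations: [B1] = 2.55 − 2.55X; [A1] = 2.66 − 2.55X; [B2] = 5.1X.
K = [B2]^2 / ([B1] [A1]).
Setting equal to 1.7 and solving for X on (0,1) gives X = 0.403.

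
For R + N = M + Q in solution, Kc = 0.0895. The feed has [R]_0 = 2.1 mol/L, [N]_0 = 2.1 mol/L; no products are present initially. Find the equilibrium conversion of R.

X = 0.230

Let X = conversion of R; extent ξ = 2.1·X mol/L.
Concentrations: [R] = 2.1 − 2.1X; [N] = 2.1 − 2.1X; [M] = 2.1X; [Q] = 2.1X.
Kc = [M] [Q] / ([R] [N]).
This equals 0.0895 at X = 0.230 (the root in 0 < X < 1).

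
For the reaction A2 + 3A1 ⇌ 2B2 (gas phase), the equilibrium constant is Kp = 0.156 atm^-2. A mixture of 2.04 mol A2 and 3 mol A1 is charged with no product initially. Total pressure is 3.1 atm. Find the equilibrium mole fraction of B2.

y_B2 = 0.202

Basis: 3 mol A1 initially; let X = conversion of A1. Extent ξ = X.
Species balance: n_A2 = 2.04 − X; n_A1 = 3 − 3X; n_B2 = 2X.
Total moles n_T = 5.04 − 2X.
y_i = n_i/n_T, p_i = y_i·P. Kp = p_B2^2 / (p_A2 p_A1^3).
Substituting and setting equal to 0.156 atm^-2 gives a polynomial in X; the root in (0,1) is X = 0.423.
Then n_B2 = 0.846, n_T = 4.19, so y_B2 = 0.202.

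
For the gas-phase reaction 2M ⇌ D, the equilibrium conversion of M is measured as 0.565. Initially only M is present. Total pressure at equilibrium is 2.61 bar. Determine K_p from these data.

K_p = 0.41 bar^-1

Basis: 1 mol M initially; let X = conversion of M. Extent ξ = 0.5X.
Moles: n_M = 1 − X; n_D = 0.5X.
Summing: n_T = 1 − 0.5X.
At X = 0.565: n_M = 0.435, n_D = 0.282, n_T = 0.718.
p_i = (n_i/n_T)·P. K_p = p_D / (p_M^2) = 0.41 bar^-1.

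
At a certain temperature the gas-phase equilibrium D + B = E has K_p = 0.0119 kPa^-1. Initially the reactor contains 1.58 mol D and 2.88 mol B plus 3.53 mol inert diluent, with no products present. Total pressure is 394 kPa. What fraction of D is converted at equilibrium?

X = 0.567

Let X = conversion of D (basis 1.58 mol D); extent of reaction ξ = 1.58X.
At extent ξ: n_D = 1.58 − 1.58X; n_B = 2.88 − 1.58X; n_E = 1.58X; n_I = 3.53 (inert).
Total moles n_T = 7.99 − 1.58X.
Mole fractions y_i = n_i/n_T; K_p = p_E / (p_D p_B) with p_i = y_i·P.
Setting this equal to 0.0119 kPa^-1 and taking the physical root (0 < X < 1) gives X = 0.567.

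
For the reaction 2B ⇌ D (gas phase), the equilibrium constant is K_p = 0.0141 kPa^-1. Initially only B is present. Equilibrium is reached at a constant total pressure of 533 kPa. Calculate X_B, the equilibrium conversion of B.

Take 1 mol B as basis and let X be its fractional conversion, so ξ = 0.5X.
Species balance: n_B = 1 − X; n_D = 0.5X.
n_T = Σnᵢ = 1 − 0.5X.
With p_i = (n_i/n_T)P, K_p = p_D / (p_B^2).
This yields a degree-2 equation in X; solving on (0,1), X = 0.821.

X = 0.821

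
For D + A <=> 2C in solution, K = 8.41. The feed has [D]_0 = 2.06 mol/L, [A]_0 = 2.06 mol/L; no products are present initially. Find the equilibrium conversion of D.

Let X = conversion of D; extent ξ = 2.06·X mol/L.
Concentrations: [D] = 2.06 − 2.06X; [A] = 2.06 − 2.06X; [C] = 4.12X.
K = [C]^2 / ([D] [A]).
This equals 8.41 at X = 0.592 (the root in 0 < X < 1).

X = 0.592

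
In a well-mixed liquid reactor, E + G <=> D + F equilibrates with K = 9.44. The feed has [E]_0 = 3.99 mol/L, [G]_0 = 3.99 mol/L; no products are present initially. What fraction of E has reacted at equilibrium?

Let X = conversion of E; extent ξ = 3.99·X mol/L.
Concentrations: [E] = 3.99 − 3.99X; [G] = 3.99 − 3.99X; [D] = 3.99X; [F] = 3.99X.
K = [D] [F] / ([E] [G]).
This equals 9.44 at X = 0.754 (the root in 0 < X < 1).

X = 0.754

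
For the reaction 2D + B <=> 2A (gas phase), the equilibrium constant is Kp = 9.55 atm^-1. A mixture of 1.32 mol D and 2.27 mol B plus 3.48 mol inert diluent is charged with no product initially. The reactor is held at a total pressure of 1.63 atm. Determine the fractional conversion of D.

X = 0.674

Basis: 1.32 mol D initially; let X = conversion of D. Extent ξ = 0.66X.
Mole table: n_D = 1.32 − 1.32X; n_B = 2.27 − 0.66X; n_A = 1.32X; n_I = 3.48 (inert).
Total moles n_T = 7.07 − 0.66X.
y_i = n_i/n_T, p_i = y_i·P. Kp = p_A^2 / (p_D^2 p_B).
Substituting and setting equal to 9.55 atm^-1 gives a polynomial in X; the root in (0,1) is X = 0.674.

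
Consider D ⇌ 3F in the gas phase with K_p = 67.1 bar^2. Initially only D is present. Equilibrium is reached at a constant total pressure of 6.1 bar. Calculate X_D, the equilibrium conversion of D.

Basis: 1 mol D initially; let X = conversion of D. Extent ξ = X.
Moles: n_D = 1 − X; n_F = 3X.
Summing: n_T = 1 + 2X.
Mole fractions y_i = n_i/n_T; K_p = p_F^3 / (p_D) with p_i = y_i·P.
Equating to 67.1 bar^2 and solving on 0 < X < 1: X = 0.511.

X = 0.511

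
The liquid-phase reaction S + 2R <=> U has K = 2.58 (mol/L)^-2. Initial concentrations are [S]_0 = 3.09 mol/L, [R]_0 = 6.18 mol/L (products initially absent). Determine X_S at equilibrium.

Let X = conversion of S; extent ξ = 3.09·X mol/L.
Concentrations: [S] = 3.09 − 3.09X; [R] = 6.18 − 6.18X; [U] = 3.09X.
K = [U] / ([S] [R]^2).
Setting equal to 2.58 and solving for X on (0,1) gives X = 0.799.

X = 0.799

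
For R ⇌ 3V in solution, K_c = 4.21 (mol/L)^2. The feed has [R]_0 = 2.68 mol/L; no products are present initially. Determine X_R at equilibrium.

Let X = conversion of R; extent ξ = 2.68·X mol/L.
Concentrations: [R] = 2.68 − 2.68X; [V] = 8.04X.
K_c = [V]^3 / ([R]).
This equals 4.21 at X = 0.253 (the root in 0 < X < 1).

X = 0.253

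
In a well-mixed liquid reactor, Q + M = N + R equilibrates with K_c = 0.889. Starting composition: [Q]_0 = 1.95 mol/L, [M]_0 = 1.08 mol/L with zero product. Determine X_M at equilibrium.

Let X = conversion of M; extent ξ = 1.08·X mol/L.
Concentrations: [Q] = 1.95 − 1.08X; [M] = 1.08 − 1.08X; [N] = 1.08X; [R] = 1.08X.
K_c = [N] [R] / ([Q] [M]).
This equals 0.889 at X = 0.626 (the root in 0 < X < 1).

X = 0.626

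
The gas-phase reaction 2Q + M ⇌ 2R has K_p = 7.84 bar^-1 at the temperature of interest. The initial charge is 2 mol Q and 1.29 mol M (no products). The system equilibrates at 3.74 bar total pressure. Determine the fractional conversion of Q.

Basis: 2 mol Q initially; let X = conversion of Q. Extent ξ = X.
At extent ξ: n_Q = 2 − 2X; n_M = 1.29 − X; n_R = 2X.
n_T = Σnᵢ = 3.29 − X.
Mole fractions y_i = n_i/n_T; K_p = p_R^2 / (p_Q^2 p_M) with p_i = y_i·P.
Equating to 7.84 bar^-1 and solving on 0 < X < 1: X = 0.719.

X = 0.719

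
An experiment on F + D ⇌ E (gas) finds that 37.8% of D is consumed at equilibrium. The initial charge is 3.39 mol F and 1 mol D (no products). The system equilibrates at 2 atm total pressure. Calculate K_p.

K_p = 0.405 atm^-1

Let X = conversion of D (basis 1 mol D); extent of reaction ξ = X.
At extent ξ: n_F = 3.39 − X; n_D = 1 − X; n_E = X.
n_T = Σnᵢ = 4.39 − X.
At X = 0.378: n_F = 3.01, n_D = 0.622, n_E = 0.378, n_T = 4.01.
p_i = (n_i/n_T)·P. K_p = p_E / (p_F p_D) = 0.405 atm^-1.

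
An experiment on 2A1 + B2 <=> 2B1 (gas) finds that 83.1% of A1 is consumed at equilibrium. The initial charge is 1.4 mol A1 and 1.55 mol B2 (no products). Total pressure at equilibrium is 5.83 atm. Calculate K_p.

K_p = 10.1 atm^-1

Basis: 1.4 mol A1 initially; let X = conversion of A1. Extent ξ = 0.7X.
Moles: n_A1 = 1.4 − 1.4X; n_B2 = 1.55 − 0.7X; n_B1 = 1.4X.
Summing: n_T = 2.95 − 0.7X.
At X = 0.831: n_A1 = 0.237, n_B2 = 0.968, n_B1 = 1.16, n_T = 2.37.
p_i = (n_i/n_T)·P. K_p = p_B1^2 / (p_A1^2 p_B2) = 10.1 atm^-1.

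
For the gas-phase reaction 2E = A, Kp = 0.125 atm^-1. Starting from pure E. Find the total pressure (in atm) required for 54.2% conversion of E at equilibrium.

Take 1 mol E as basis and let X be its fractional conversion, so ξ = 0.5X.
Mole table: n_E = 1 − X; n_A = 0.5X.
Summing: n_T = 1 − 0.5X.
Kp = p_A / (p_E^2) with p_i = (n_i/n_T)·P.
At X = 0.542: the mole-fraction product g(X) = Π y_i^ν_i = 0.9418. Since Kp = g(X)·P^{-1}, P = (g/Kp)^(1/1) = (0.9418/0.125)^(1/1) = 7.53 atm.

P = 7.53 atm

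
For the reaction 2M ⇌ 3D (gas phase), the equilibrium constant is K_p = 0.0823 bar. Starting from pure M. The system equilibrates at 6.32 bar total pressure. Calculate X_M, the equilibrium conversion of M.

X = 0.145

Let X = conversion of M (basis 1 mol M); extent of reaction ξ = 0.5X.
Species balance: n_M = 1 − X; n_D = 1.5X.
Summing: n_T = 1 + 0.5X.
y_i = n_i/n_T, p_i = y_i·P. K_p = p_D^3 / (p_M^2).
This yields a degree-3 equation in X; solving on (0,1), X = 0.145.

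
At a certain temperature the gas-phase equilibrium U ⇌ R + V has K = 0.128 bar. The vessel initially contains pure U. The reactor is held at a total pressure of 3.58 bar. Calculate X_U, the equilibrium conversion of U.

Take 1 mol U as basis and let X be its fractional conversion, so ξ = X.
Mole table: n_U = 1 − X; n_R = X; n_V = X.
n_T = Σnᵢ = 1 + X.
y_i = n_i/n_T, p_i = y_i·P. K = p_R p_V / (p_U).
Setting this equal to 0.128 bar and taking the physical root (0 < X < 1) gives X = 0.186.

X = 0.186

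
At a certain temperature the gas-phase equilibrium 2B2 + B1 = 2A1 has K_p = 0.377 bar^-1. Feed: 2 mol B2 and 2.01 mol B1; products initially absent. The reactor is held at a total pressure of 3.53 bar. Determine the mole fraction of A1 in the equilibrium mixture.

y_A1 = 0.243

Take 2 mol B2 as basis and let X be its fractional conversion, so ξ = X.
Mole table: n_B2 = 2 − 2X; n_B1 = 2.01 − X; n_A1 = 2X.
Total moles n_T = 4.01 − X.
y_i = n_i/n_T, p_i = y_i·P. K_p = p_A1^2 / (p_B2^2 p_B1).
Equating to 0.377 bar^-1 and solving on 0 < X < 1: X = 0.434.
Then n_A1 = 0.867, n_T = 3.58, so y_A1 = 0.243.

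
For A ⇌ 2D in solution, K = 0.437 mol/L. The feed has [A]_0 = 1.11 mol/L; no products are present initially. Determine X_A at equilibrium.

Let X = conversion of A; extent ξ = 1.11·X mol/L.
Concentrations: [A] = 1.11 − 1.11X; [D] = 2.22X.
K = [D]^2 / ([A]).
Solving K = 0.437 for X ∈ (0,1): X = 0.268.

X = 0.268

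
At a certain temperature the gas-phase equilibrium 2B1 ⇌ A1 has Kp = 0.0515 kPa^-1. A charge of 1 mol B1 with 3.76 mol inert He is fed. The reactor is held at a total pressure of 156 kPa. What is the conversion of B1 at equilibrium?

Basis: 1 mol B1 initially; let X = conversion of B1. Extent ξ = 0.5X.
Moles: n_B1 = 1 − X; n_A1 = 0.5X; n_I = 3.76 (inert).
Total moles n_T = 4.76 − 0.5X.
Mole fractions y_i = n_i/n_T; Kp = p_A1 / (p_B1^2) with p_i = y_i·P.
This yields a degree-2 equation in X; solving on (0,1), X = 0.594.

X = 0.594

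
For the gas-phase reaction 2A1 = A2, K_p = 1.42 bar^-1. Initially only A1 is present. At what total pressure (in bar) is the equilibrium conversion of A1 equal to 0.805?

P = 4.45 bar

Take 1 mol A1 as basis and let X be its fractional conversion, so ξ = 0.5X.
Moles: n_A1 = 1 − X; n_A2 = 0.5X.
Total moles n_T = 1 − 0.5X.
K_p = p_A2 / (p_A1^2) with p_i = (n_i/n_T)·P.
At X = 0.805: the mole-fraction product g(X) = Π y_i^ν_i = 6.325. Since K_p = g(X)·P^{-1}, P = (g/K_p)^(1/1) = (6.325/1.42)^(1/1) = 4.45 bar.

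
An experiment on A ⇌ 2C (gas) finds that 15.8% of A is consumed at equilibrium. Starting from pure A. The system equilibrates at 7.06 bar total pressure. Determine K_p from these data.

K_p = 0.723 bar

Basis: 1 mol A initially; let X = conversion of A. Extent ξ = X.
Moles: n_A = 1 − X; n_C = 2X.
Summing: n_T = 1 + X.
At X = 0.158: n_A = 0.842, n_C = 0.316, n_T = 1.16.
p_i = (n_i/n_T)·P. K_p = p_C^2 / (p_A) = 0.723 bar.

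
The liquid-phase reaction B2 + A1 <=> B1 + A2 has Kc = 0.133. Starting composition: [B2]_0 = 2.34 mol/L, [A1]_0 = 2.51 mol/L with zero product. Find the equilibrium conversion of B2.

Let X = conversion of B2; extent ξ = 2.34·X mol/L.
Concentrations: [B2] = 2.34 − 2.34X; [A1] = 2.51 − 2.34X; [B1] = 2.34X; [A2] = 2.34X.
Kc = [B1] [A2] / ([B2] [A1]).
Solving Kc = 0.133 for X ∈ (0,1): X = 0.277.

X = 0.277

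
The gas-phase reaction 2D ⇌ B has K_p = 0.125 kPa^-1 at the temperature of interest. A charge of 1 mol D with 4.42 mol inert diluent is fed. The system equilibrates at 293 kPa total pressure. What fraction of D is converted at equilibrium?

X = 0.770

Basis: 1 mol D initially; let X = conversion of D. Extent ξ = 0.5X.
At extent ξ: n_D = 1 − X; n_B = 0.5X; n_I = 4.42 (inert).
Summing: n_T = 5.42 − 0.5X.
With p_i = (n_i/n_T)P, K_p = p_B / (p_D^2).
Equating to 0.125 kPa^-1 and solving on 0 < X < 1: X = 0.770.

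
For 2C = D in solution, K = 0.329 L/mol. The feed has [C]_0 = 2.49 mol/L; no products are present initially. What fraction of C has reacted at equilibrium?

Let X = conversion of C; extent ξ = 2.49X/2 mol/L.
Concentrations: [C] = 2.49 − 2.49X; [D] = 1.25X.
K = [D] / ([C]^2).
Equating to 0.329 L/mol: the physical root is X = 0.466.

X = 0.466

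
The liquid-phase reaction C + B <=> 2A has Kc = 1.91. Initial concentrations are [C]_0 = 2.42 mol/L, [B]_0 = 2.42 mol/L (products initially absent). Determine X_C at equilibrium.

Let X = conversion of C; extent ξ = 2.42·X mol/L.
Concentrations: [C] = 2.42 − 2.42X; [B] = 2.42 − 2.42X; [A] = 4.84X.
Kc = [A]^2 / ([C] [B]).
This equals 1.91 at X = 0.409 (the root in 0 < X < 1).

X = 0.409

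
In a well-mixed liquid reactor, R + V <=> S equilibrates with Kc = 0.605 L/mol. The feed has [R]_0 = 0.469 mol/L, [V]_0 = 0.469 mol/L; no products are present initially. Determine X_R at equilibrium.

X = 0.187

Let X = conversion of R; extent ξ = 0.469·X mol/L.
Concentrations: [R] = 0.469 − 0.469X; [V] = 0.469 − 0.469X; [S] = 0.469X.
Kc = [S] / ([R] [V]).
Equating to 0.605 L/mol: the physical root is X = 0.187.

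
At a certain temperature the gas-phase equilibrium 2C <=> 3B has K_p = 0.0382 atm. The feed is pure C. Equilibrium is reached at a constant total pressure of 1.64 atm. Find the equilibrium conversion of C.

Basis: 1 mol C initially; let X = conversion of C. Extent ξ = 0.5X.
Species balance: n_C = 1 − X; n_B = 1.5X.
Total moles n_T = 1 + 0.5X.
With p_i = (n_i/n_T)P, K_p = p_B^3 / (p_C^2).
Equating to 0.0382 atm and solving on 0 < X < 1: X = 0.173.

X = 0.173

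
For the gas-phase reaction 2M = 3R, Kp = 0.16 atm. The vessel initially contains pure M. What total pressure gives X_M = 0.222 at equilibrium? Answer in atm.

Let X = conversion of M (basis 1 mol M); extent of reaction ξ = 0.5X.
Mole table: n_M = 1 − X; n_R = 1.5X.
Total moles n_T = 1 + 0.5X.
Kp = p_R^3 / (p_M^2) with p_i = (n_i/n_T)·P.
At X = 0.222: the mole-fraction product g(X) = Π y_i^ν_i = 0.05491. Since Kp = g(X)·P^{1}, P = (Kp/g)^(1/1) = (0.16/0.05491)^(1/1) = 2.91 atm.

P = 2.91 atm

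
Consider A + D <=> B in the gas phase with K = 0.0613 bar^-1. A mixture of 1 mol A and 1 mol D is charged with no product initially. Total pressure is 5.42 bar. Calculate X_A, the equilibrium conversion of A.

Take 1 mol A as basis and let X be its fractional conversion, so ξ = X.
Mole table: n_A = 1 − X; n_D = 1 − X; n_B = X.
Summing: n_T = 2 − X.
Mole fractions y_i = n_i/n_T; K = p_B / (p_A p_D) with p_i = y_i·P.
This yields a degree-2 equation in X; solving on (0,1), X = 0.134.

X = 0.134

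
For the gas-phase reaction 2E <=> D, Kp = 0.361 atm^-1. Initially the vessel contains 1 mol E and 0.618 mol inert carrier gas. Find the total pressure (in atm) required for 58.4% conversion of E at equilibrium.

Basis: 1 mol E initially; let X = conversion of E. Extent ξ = 0.5X.
At extent ξ: n_E = 1 − X; n_D = 0.5X; n_I = 0.618 (inert).
Total moles n_T = 1.62 − 0.5X.
Kp = p_D / (p_E^2) with p_i = (n_i/n_T)·P.
At X = 0.584: the mole-fraction product g(X) = Π y_i^ν_i = 2.237. Since Kp = g(X)·P^{-1}, P = (g/Kp)^(1/1) = (2.237/0.361)^(1/1) = 6.2 atm.

P = 6.2 atm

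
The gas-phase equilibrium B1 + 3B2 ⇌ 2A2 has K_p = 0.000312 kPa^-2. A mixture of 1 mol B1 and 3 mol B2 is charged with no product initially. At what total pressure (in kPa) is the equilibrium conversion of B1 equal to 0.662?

P = 338 kPa

Basis: 1 mol B1 initially; let X = conversion of B1. Extent ξ = X.
Species balance: n_B1 = 1 − X; n_B2 = 3 − 3X; n_A2 = 2X.
Total moles n_T = 4 − 2X.
K_p = p_A2^2 / (p_B1 p_B2^3) with p_i = (n_i/n_T)·P.
At X = 0.662: the mole-fraction product g(X) = Π y_i^ν_i = 35.62. Since K_p = g(X)·P^{-2}, P = (g/K_p)^(1/2) = (35.62/0.000312)^(1/2) = 338 kPa.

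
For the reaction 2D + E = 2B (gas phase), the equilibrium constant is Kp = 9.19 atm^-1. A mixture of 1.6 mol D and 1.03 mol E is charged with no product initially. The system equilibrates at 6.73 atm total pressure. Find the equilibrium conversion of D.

X = 0.780

Take 1.6 mol D as basis and let X be its fractional conversion, so ξ = 0.8X.
At extent ξ: n_D = 1.6 − 1.6X; n_E = 1.03 − 0.8X; n_B = 1.6X.
Total moles n_T = 2.63 − 0.8X.
With p_i = (n_i/n_T)P, Kp = p_B^2 / (p_D^2 p_E).
Equating to 9.19 atm^-1 and solving on 0 < X < 1: X = 0.780.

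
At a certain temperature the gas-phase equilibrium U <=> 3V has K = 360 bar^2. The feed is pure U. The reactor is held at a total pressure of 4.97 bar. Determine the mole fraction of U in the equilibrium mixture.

Take 1 mol U as basis and let X be its fractional conversion, so ξ = X.
Moles: n_U = 1 − X; n_V = 3X.
n_T = Σnᵢ = 1 + 2X.
With p_i = (n_i/n_T)P, K = p_V^3 / (p_U).
Setting this equal to 360 bar^2 and taking the physical root (0 < X < 1) gives X = 0.845.
Then n_U = 0.155, n_T = 2.69, so y_U = 0.057.

y_U = 0.057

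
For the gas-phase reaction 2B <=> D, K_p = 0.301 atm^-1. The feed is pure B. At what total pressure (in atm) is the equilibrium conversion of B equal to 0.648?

P = 5.87 atm

Let X = conversion of B (basis 1 mol B); extent of reaction ξ = 0.5X.
Species balance: n_B = 1 − X; n_D = 0.5X.
Summing: n_T = 1 − 0.5X.
K_p = p_D / (p_B^2) with p_i = (n_i/n_T)·P.
At X = 0.648: the mole-fraction product g(X) = Π y_i^ν_i = 1.768. Since K_p = g(X)·P^{-1}, P = (g/K_p)^(1/1) = (1.768/0.301)^(1/1) = 5.87 atm.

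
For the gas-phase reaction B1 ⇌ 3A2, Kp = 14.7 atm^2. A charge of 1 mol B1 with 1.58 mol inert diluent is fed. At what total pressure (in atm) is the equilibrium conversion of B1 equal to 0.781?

P = 2.07 atm

Take 1 mol B1 as basis and let X be its fractional conversion, so ξ = X.
Mole table: n_B1 = 1 − X; n_A2 = 3X; n_I = 1.58 (inert).
Summing: n_T = 2.58 + 2X.
Kp = p_A2^3 / (p_B1) with p_i = (n_i/n_T)·P.
At X = 0.781: the mole-fraction product g(X) = Π y_i^ν_i = 3.423. Since Kp = g(X)·P^{2}, P = (Kp/g)^(1/2) = (14.7/3.423)^(1/2) = 2.07 atm.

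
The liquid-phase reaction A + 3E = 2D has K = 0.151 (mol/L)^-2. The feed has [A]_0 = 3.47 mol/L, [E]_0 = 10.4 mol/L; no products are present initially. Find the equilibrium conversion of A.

Let X = conversion of A; extent ξ = 3.47·X mol/L.
Concentrations: [A] = 3.47 − 3.47X; [E] = 10.4 − 10.4X; [D] = 6.94X.
K = [D]^2 / ([A] [E]^3).
Solving K = 0.151 for X ∈ (0,1): X = 0.589.

X = 0.589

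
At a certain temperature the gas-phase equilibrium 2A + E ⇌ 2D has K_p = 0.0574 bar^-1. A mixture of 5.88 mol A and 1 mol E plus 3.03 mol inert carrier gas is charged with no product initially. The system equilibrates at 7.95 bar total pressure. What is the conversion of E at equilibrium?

X = 0.421

Let X = conversion of E (basis 1 mol E); extent of reaction ξ = X.
Mole table: n_A = 5.88 − 2X; n_E = 1 − X; n_D = 2X; n_I = 3.03 (inert).
Total moles n_T = 9.91 − X.
y_i = n_i/n_T, p_i = y_i·P. K_p = p_D^2 / (p_A^2 p_E).
Setting this equal to 0.0574 bar^-1 and taking the physical root (0 < X < 1) gives X = 0.421.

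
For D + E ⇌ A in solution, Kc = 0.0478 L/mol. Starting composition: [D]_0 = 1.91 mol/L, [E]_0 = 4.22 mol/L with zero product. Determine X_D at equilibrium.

Let X = conversion of D; extent ξ = 1.91·X mol/L.
Concentrations: [D] = 1.91 − 1.91X; [E] = 4.22 − 1.91X; [A] = 1.91X.
Kc = [A] / ([D] [E]).
Setting equal to 0.0478 and solving for X on (0,1) gives X = 0.158.

X = 0.158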